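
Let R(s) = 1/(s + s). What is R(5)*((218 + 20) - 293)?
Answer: -11/2 ≈ -5.5000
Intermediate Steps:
R(s) = 1/(2*s)
R(5)*((218 + 20) - 293) = ((1/2)/5)*((218 + 20) - 293) = ((1/2)*(1/5))*(238 - 293) = (1/10)*(-55) = -11/2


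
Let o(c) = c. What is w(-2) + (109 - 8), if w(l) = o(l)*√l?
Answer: 101 - 2*I*√2 ≈ 101.0 - 2.8284*I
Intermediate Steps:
w(l) = l^(3/2) (w(l) = l*√l = l^(3/2))
w(-2) + (109 - 8) = (-2)^(3/2) + (109 - 8) = -2*I*√2 + 101 = 101 - 2*I*√2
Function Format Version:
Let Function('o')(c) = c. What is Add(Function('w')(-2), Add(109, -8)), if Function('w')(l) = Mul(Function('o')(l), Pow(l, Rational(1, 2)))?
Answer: Add(101, Mul(-2, I, Pow(2, Rational(1, 2)))) ≈ Add(101.00, Mul(-2.8284, I))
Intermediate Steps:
Function('w')(l) = Pow(l, Rational(3, 2)) (Function('w')(l) = Mul(l, Pow(l, Rational(1, 2))) = Pow(l, Rational(3, 2)))
Add(Function('w')(-2), Add(109, -8)) = Add(Pow(-2, Rational(3, 2)), Add(109, -8)) = Add(Mul(-2, I, Pow(2, Rational(1, 2))), 101) = Add(101, Mul(-2, I, Pow(2, Rational(1, 2))))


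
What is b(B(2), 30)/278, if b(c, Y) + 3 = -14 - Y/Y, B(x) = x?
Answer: -9/139 ≈ -0.064748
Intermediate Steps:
b(c, Y) = -18 (b(c, Y) = -3 + (-14 - Y/Y) = -3 + (-14 - 1*1) = -3 + (-14 - 1) = -3 - 15 = -18)
b(B(2), 30)/278 = -18/278 = -18*1/278 = -9/139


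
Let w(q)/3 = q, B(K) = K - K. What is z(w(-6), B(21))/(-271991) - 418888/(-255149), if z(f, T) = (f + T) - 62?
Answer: 113954177928/69398231659 ≈ 1.6420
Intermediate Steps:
B(K) = 0
w(q) = 3*q
z(f, T) = -62 + T + f (z(f, T) = (T + f) - 62 = -62 + T + f)
z(w(-6), B(21))/(-271991) - 418888/(-255149) = (-62 + 0 + 3*(-6))/(-271991) - 418888/(-255149) = (-62 + 0 - 18)*(-1/271991) - 418888*(-1/255149) = -80*(-1/271991) + 418888/255149 = 80/271991 + 418888/255149 = 113954177928/69398231659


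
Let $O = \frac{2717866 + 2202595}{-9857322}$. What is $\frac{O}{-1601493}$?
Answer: $\frac{4920461}{15786432181746} \approx 3.1169 \cdot 10^{-7}$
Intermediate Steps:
$O = - \frac{4920461}{9857322}$ ($O = 4920461 \left(- \frac{1}{9857322}\right) = - \frac{4920461}{9857322} \approx -0.49917$)
$\frac{O}{-1601493} = - \frac{4920461}{9857322 \left(-1601493\right)} = \left(- \frac{4920461}{9857322}\right) \left(- \frac{1}{1601493}\right) = \frac{4920461}{15786432181746}$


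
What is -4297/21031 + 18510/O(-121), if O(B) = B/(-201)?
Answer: 78245525873/2544751 ≈ 30748.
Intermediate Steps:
O(B) = -B/201 (O(B) = B*(-1/201) = -B/201)
-4297/21031 + 18510/O(-121) = -4297/21031 + 18510/((-1/201*(-121))) = -4297*1/21031 + 18510/(121/201) = -4297/21031 + 18510*(201/121) = -4297/21031 + 3720510/121 = 78245525873/2544751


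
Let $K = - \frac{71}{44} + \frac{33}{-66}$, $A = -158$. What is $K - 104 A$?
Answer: $\frac{722915}{44} \approx 16430.0$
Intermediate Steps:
$K = - \frac{93}{44}$ ($K = \left(-71\right) \frac{1}{44} + 33 \left(- \frac{1}{66}\right) = - \frac{71}{44} - \frac{1}{2} = - \frac{93}{44} \approx -2.1136$)
$K - 104 A = - \frac{93}{44} - -16432 = - \frac{93}{44} + 16432 = \frac{722915}{44}$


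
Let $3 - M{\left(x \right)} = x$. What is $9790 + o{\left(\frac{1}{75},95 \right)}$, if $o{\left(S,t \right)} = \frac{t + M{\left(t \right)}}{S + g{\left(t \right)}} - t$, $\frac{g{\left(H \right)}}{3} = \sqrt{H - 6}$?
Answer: $\frac{43682024455}{4505624} + \frac{50625 \sqrt{89}}{4505624} \approx 9695.1$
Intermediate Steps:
$M{\left(x \right)} = 3 - x$
$g{\left(H \right)} = 3 \sqrt{-6 + H}$ ($g{\left(H \right)} = 3 \sqrt{H - 6} = 3 \sqrt{-6 + H}$)
$o{\left(S,t \right)} = - t + \frac{3}{S + 3 \sqrt{-6 + t}}$ ($o{\left(S,t \right)} = \frac{t - \left(-3 + t\right)}{S + 3 \sqrt{-6 + t}} - t = \frac{3}{S + 3 \sqrt{-6 + t}} - t = - t + \frac{3}{S + 3 \sqrt{-6 + t}}$)
$9790 + o{\left(\frac{1}{75},95 \right)} = 9790 + \frac{3 - \frac{1}{75} \cdot 95 - 285 \sqrt{-6 + 95}}{\frac{1}{75} + 3 \sqrt{-6 + 95}} = 9790 + \frac{3 - \frac{1}{75} \cdot 95 - 285 \sqrt{89}}{\frac{1}{75} + 3 \sqrt{89}} = 9790 + \frac{3 - \frac{19}{15} - 285 \sqrt{89}}{\frac{1}{75} + 3 \sqrt{89}} = 9790 + \frac{\frac{26}{15} - 285 \sqrt{89}}{\frac{1}{75} + 3 \sqrt{89}}$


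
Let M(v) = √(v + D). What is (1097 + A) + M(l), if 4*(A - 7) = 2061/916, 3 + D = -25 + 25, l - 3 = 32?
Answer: 17673/16 + 4*√2 ≈ 1110.2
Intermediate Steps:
l = 35 (l = 3 + 32 = 35)
D = -3 (D = -3 + (-25 + 25) = -3 + 0 = -3)
A = 121/16 (A = 7 + (2061/916)/4 = 7 + (2061*(1/916))/4 = 7 + (¼)*(9/4) = 7 + 9/16 = 121/16 ≈ 7.5625)
M(v) = √(-3 + v) (M(v) = √(v - 3) = √(-3 + v))
(1097 + A) + M(l) = (1097 + 121/16) + √(-3 + 35) = 17673/16 + √32 = 17673/16 + 4*√2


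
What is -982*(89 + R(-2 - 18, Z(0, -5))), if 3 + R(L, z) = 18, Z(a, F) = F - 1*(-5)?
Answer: -102128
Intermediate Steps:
Z(a, F) = 5 + F (Z(a, F) = F + 5 = 5 + F)
R(L, z) = 15 (R(L, z) = -3 + 18 = 15)
-982*(89 + R(-2 - 18, Z(0, -5))) = -982*(89 + 15) = -982*104 = -102128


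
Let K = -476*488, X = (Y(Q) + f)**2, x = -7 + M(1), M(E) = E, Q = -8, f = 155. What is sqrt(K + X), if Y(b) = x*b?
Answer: 9*I*sqrt(2359) ≈ 437.13*I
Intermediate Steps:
x = -6 (x = -7 + 1 = -6)
Y(b) = -6*b
X = 41209 (X = (-6*(-8) + 155)**2 = (48 + 155)**2 = 203**2 = 41209)
K = -232288
sqrt(K + X) = sqrt(-232288 + 41209) = sqrt(-191079) = 9*I*sqrt(2359)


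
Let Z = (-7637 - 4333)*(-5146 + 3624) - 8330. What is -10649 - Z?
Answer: -18220659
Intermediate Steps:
Z = 18210010 (Z = -11970*(-1522) - 8330 = 18218340 - 8330 = 18210010)
-10649 - Z = -10649 - 1*18210010 = -10649 - 18210010 = -18220659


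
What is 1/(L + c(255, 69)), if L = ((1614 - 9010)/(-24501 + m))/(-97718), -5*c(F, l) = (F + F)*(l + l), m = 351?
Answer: -589972425/8304451856149 ≈ -7.1043e-5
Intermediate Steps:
c(F, l) = -4*F*l/5 (c(F, l) = -(F + F)*(l + l)/5 = -2*F*2*l/5 = -4*F*l/5)
L = -1849/589972425 (L = ((1614 - 9010)/(-24501 + 351))/(-97718) = -7396/(-24150)*(-1/97718) = -7396*(-1/24150)*(-1/97718) = (3698/12075)*(-1/97718) = -1849/589972425 ≈ -3.1340e-6)
1/(L + c(255, 69)) = 1/(-1849/589972425 - ⅘*255*69) = 1/(-1849/589972425 - 14076) = 1/(-8304451856149/589972425) = -589972425/8304451856149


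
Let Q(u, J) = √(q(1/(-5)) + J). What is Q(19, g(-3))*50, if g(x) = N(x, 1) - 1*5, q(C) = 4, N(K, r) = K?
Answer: 100*I ≈ 100.0*I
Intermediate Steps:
g(x) = -5 + x (g(x) = x - 1*5 = x - 5 = -5 + x)
Q(u, J) = √(4 + J)
Q(19, g(-3))*50 = √(4 + (-5 - 3))*50 = √(4 - 8)*50 = √(-4)*50 = (2*I)*50 = 100*I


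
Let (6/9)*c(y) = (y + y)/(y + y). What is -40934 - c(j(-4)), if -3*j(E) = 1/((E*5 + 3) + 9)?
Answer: -81871/2 ≈ -40936.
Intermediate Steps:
j(E) = -1/(3*(12 + 5*E)) (j(E) = -1/(3*((E*5 + 3) + 9)) = -1/(3*((5*E + 3) + 9)) = -1/(3*((3 + 5*E) + 9)) = -1/(3*(12 + 5*E)))
c(y) = 3/2 (c(y) = 3*((y + y)/(y + y))/2 = 3*((2*y)/((2*y)))/2 = 3*((2*y)*(1/(2*y)))/2 = (3/2)*1 = 3/2)
-40934 - c(j(-4)) = -40934 - 1*3/2 = -40934 - 3/2 = -81871/2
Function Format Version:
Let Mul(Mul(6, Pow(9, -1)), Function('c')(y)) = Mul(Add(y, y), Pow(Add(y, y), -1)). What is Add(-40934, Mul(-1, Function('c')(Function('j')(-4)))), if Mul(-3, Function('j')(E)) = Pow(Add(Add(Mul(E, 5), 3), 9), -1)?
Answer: Rational(-81871, 2) ≈ -40936.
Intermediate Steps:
Function('j')(E) = Mul(Rational(-1, 3), Pow(Add(12, Mul(5, E)), -1)) (Function('j')(E) = Mul(Rational(-1, 3), Pow(Add(Add(Mul(E, 5), 3), 9), -1)) = Mul(Rational(-1, 3), Pow(Add(Add(Mul(5, E), 3), 9), -1)) = Mul(Rational(-1, 3), Pow(Add(Add(3, Mul(5, E)), 9), -1)) = Mul(Rational(-1, 3), Pow(Add(12, Mul(5, E)), -1)))
Function('c')(y) = Rational(3, 2) (Function('c')(y) = Mul(Rational(3, 2), Mul(Add(y, y), Pow(Add(y, y), -1))) = Mul(Rational(3, 2), Mul(Mul(2, y), Pow(Mul(2, y), -1))) = Mul(Rational(3, 2), Mul(Mul(2, y), Mul(Rational(1, 2), Pow(y, -1)))) = Mul(Rational(3, 2), 1) = Rational(3, 2))
Add(-40934, Mul(-1, Function('c')(Function('j')(-4)))) = Add(-40934, Mul(-1, Rational(3, 2))) = Add(-40934, Rational(-3, 2)) = Rational(-81871, 2)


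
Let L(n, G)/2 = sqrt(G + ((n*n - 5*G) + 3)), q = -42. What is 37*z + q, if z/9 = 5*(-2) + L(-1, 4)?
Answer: -3372 + 1332*I*sqrt(3) ≈ -3372.0 + 2307.1*I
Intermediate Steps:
L(n, G) = 2*sqrt(3 + n**2 - 4*G) (L(n, G) = 2*sqrt(G + ((n*n - 5*G) + 3)) = 2*sqrt(G + ((n**2 - 5*G) + 3)) = 2*sqrt(G + (3 + n**2 - 5*G)) = 2*sqrt(3 + n**2 - 4*G))
z = -90 + 36*I*sqrt(3) (z = 9*(5*(-2) + 2*sqrt(3 + (-1)**2 - 4*4)) = 9*(-10 + 2*sqrt(3 + 1 - 16)) = 9*(-10 + 2*sqrt(-12)) = 9*(-10 + 2*(2*I*sqrt(3))) = 9*(-10 + 4*I*sqrt(3)) = -90 + 36*I*sqrt(3) ≈ -90.0 + 62.354*I)
37*z + q = 37*(-90 + 36*I*sqrt(3)) - 42 = (-3330 + 1332*I*sqrt(3)) - 42 = -3372 + 1332*I*sqrt(3)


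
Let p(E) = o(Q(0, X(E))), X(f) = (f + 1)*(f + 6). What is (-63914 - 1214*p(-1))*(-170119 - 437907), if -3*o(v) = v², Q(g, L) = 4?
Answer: 104773824268/3 ≈ 3.4925e+10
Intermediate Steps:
X(f) = (1 + f)*(6 + f)
o(v) = -v²/3
p(E) = -16/3 (p(E) = -⅓*4² = -⅓*16 = -16/3)
(-63914 - 1214*p(-1))*(-170119 - 437907) = (-63914 - 1214*(-16/3))*(-170119 - 437907) = (-63914 + 19424/3)*(-608026) = -172318/3*(-608026) = 104773824268/3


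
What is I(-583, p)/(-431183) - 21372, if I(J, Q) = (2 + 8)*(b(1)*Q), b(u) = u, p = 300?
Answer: -9215246076/431183 ≈ -21372.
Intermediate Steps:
I(J, Q) = 10*Q (I(J, Q) = (2 + 8)*(1*Q) = 10*Q)
I(-583, p)/(-431183) - 21372 = (10*300)/(-431183) - 21372 = 3000*(-1/431183) - 21372 = -3000/431183 - 21372 = -9215246076/431183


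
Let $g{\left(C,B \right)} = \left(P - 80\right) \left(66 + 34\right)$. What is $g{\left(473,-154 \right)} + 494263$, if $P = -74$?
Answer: $478863$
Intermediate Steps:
$g{\left(C,B \right)} = -15400$ ($g{\left(C,B \right)} = \left(-74 - 80\right) \left(66 + 34\right) = \left(-154\right) 100 = -15400$)
$g{\left(473,-154 \right)} + 494263 = -15400 + 494263 = 478863$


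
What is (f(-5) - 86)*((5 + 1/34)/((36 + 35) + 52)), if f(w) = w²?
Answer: -3477/1394 ≈ -2.4943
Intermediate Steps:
(f(-5) - 86)*((5 + 1/34)/((36 + 35) + 52)) = ((-5)² - 86)*((5 + 1/34)/((36 + 35) + 52)) = (25 - 86)*((5 + 1/34)/(71 + 52)) = -10431/(34*123) = -61*57/1394 = -3477/1394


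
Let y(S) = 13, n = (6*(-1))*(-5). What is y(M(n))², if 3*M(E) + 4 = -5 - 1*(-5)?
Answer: 169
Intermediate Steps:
n = 30 (n = -6*(-5) = 30)
M(E) = -4/3 (M(E) = -4/3 + (-5 - 1*(-5))/3 = -4/3 + (-5 + 5)/3 = -4/3 + (⅓)*0 = -4/3 + 0 = -4/3)
y(M(n))² = 13² = 169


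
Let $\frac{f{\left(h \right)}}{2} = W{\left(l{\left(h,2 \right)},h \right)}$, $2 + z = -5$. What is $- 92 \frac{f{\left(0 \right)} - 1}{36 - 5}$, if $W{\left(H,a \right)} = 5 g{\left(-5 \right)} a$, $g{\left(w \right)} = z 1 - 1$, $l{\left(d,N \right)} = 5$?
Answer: $\frac{92}{31} \approx 2.9677$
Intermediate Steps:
$z = -7$ ($z = -2 - 5 = -7$)
$g{\left(w \right)} = -8$ ($g{\left(w \right)} = \left(-7\right) 1 - 1 = -7 - 1 = -8$)
$W{\left(H,a \right)} = - 40 a$ ($W{\left(H,a \right)} = 5 \left(-8\right) a = - 40 a$)
$f{\left(h \right)} = - 80 h$ ($f{\left(h \right)} = 2 \left(- 40 h\right) = - 80 h$)
$- 92 \frac{f{\left(0 \right)} - 1}{36 - 5} = - 92 \frac{\left(-80\right) 0 - 1}{36 - 5} = - 92 \frac{0 - 1}{31} = - 92 \left(\left(-1\right) \frac{1}{31}\right) = \left(-92\right) \left(- \frac{1}{31}\right) = \frac{92}{31}$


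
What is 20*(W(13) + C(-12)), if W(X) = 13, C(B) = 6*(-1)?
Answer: 140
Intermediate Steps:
C(B) = -6
20*(W(13) + C(-12)) = 20*(13 - 6) = 20*7 = 140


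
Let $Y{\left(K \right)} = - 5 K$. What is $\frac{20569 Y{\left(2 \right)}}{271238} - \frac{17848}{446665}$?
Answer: $- \frac{48357789837}{60576260635} \approx -0.7983$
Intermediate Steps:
$\frac{20569 Y{\left(2 \right)}}{271238} - \frac{17848}{446665} = \frac{20569 \left(\left(-5\right) 2\right)}{271238} - \frac{17848}{446665} = 20569 \left(-10\right) \frac{1}{271238} - \frac{17848}{446665} = \left(-205690\right) \frac{1}{271238} - \frac{17848}{446665} = - \frac{102845}{135619} - \frac{17848}{446665} = - \frac{48357789837}{60576260635}$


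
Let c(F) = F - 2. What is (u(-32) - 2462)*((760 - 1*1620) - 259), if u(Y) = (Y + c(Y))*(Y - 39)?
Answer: -2488656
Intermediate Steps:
c(F) = -2 + F
u(Y) = (-39 + Y)*(-2 + 2*Y) (u(Y) = (Y + (-2 + Y))*(Y - 39) = (-2 + 2*Y)*(-39 + Y) = (-39 + Y)*(-2 + 2*Y))
(u(-32) - 2462)*((760 - 1*1620) - 259) = ((78 - 80*(-32) + 2*(-32)**2) - 2462)*((760 - 1*1620) - 259) = ((78 + 2560 + 2*1024) - 2462)*((760 - 1620) - 259) = ((78 + 2560 + 2048) - 2462)*(-860 - 259) = (4686 - 2462)*(-1119) = 2224*(-1119) = -2488656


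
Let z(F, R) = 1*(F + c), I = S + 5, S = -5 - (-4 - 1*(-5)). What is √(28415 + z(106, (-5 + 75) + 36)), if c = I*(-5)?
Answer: √28526 ≈ 168.90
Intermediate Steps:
S = -6 (S = -5 - (-4 + 5) = -5 - 1*1 = -5 - 1 = -6)
I = -1 (I = -6 + 5 = -1)
c = 5 (c = -1*(-5) = 5)
z(F, R) = 5 + F (z(F, R) = 1*(F + 5) = 1*(5 + F) = 5 + F)
√(28415 + z(106, (-5 + 75) + 36)) = √(28415 + (5 + 106)) = √(28415 + 111) = √28526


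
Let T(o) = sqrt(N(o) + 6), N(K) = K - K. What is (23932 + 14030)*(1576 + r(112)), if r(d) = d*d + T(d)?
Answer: 536023440 + 37962*sqrt(6) ≈ 5.3612e+8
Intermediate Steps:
N(K) = 0
T(o) = sqrt(6) (T(o) = sqrt(0 + 6) = sqrt(6))
r(d) = sqrt(6) + d**2 (r(d) = d*d + sqrt(6) = d**2 + sqrt(6) = sqrt(6) + d**2)
(23932 + 14030)*(1576 + r(112)) = (23932 + 14030)*(1576 + (sqrt(6) + 112**2)) = 37962*(1576 + (sqrt(6) + 12544)) = 37962*(1576 + (12544 + sqrt(6))) = 37962*(14120 + sqrt(6)) = 536023440 + 37962*sqrt(6)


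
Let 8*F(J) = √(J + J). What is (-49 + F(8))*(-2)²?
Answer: -194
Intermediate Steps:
F(J) = √2*√J/8 (F(J) = √(J + J)/8 = √(2*J)/8 = (√2*√J)/8 = √2*√J/8)
(-49 + F(8))*(-2)² = (-49 + √2*√8/8)*(-2)² = (-49 + √2*(2*√2)/8)*4 = (-49 + ½)*4 = -97/2*4 = -194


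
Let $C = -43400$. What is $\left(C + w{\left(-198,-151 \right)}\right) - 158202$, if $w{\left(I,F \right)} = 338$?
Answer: $-201264$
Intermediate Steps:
$\left(C + w{\left(-198,-151 \right)}\right) - 158202 = \left(-43400 + 338\right) - 158202 = -43062 - 158202 = -201264$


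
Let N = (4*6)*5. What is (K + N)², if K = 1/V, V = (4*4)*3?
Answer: 33189121/2304 ≈ 14405.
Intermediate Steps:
V = 48 (V = 16*3 = 48)
N = 120 (N = 24*5 = 120)
K = 1/48 ≈ 0.020833
(K + N)² = (1/48 + 120)² = (5761/48)² = 33189121/2304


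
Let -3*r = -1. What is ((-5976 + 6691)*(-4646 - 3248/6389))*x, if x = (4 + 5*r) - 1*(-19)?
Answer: -523571645740/6389 ≈ -8.1949e+7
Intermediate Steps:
r = 1/3 (r = -1/3*(-1) = 1/3 ≈ 0.33333)
x = 74/3 (x = (4 + 5*(1/3)) - 1*(-19) = (4 + 5/3) + 19 = 17/3 + 19 = 74/3 ≈ 24.667)
((-5976 + 6691)*(-4646 - 3248/6389))*x = ((-5976 + 6691)*(-4646 - 3248/6389))*(74/3) = (715*(-4646 - 3248*1/6389))*(74/3) = (715*(-4646 - 3248/6389))*(74/3) = (715*(-29686542/6389))*(74/3) = -21225877530/6389*74/3 = -523571645740/6389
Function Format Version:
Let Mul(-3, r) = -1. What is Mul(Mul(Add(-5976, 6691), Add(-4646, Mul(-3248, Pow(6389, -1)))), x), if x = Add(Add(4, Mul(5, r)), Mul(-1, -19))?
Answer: Rational(-523571645740, 6389) ≈ -8.1949e+7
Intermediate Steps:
r = Rational(1, 3) (r = Mul(Rational(-1, 3), -1) = Rational(1, 3) ≈ 0.33333)
x = Rational(74, 3) (x = Add(Add(4, Mul(5, Rational(1, 3))), Mul(-1, -19)) = Add(Add(4, Rational(5, 3)), 19) = Add(Rational(17, 3), 19) = Rational(74, 3) ≈ 24.667)
Mul(Mul(Add(-5976, 6691), Add(-4646, Mul(-3248, Pow(6389, -1)))), x) = Mul(Mul(Add(-5976, 6691), Add(-4646, Mul(-3248, Pow(6389, -1)))), Rational(74, 3)) = Mul(Mul(715, Add(-4646, Mul(-3248, Rational(1, 6389)))), Rational(74, 3)) = Mul(Mul(715, Add(-4646, Rational(-3248, 6389))), Rational(74, 3)) = Mul(Mul(715, Rational(-29686542, 6389)), Rational(74, 3)) = Mul(Rational(-21225877530, 6389), Rational(74, 3)) = Rational(-523571645740, 6389)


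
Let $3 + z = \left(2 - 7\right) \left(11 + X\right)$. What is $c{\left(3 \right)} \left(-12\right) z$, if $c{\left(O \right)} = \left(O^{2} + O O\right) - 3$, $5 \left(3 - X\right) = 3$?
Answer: $12600$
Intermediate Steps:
$X = \frac{12}{5}$ ($X = 3 - \frac{3}{5} = \frac{12}{5} \approx 2.4$)
$z = -70$ ($z = -3 + \left(2 - 7\right) \left(11 + \frac{12}{5}\right) = -3 - 67 = -70$)
$c{\left(O \right)} = -3 + 2 O^{2}$ ($c{\left(O \right)} = \left(O^{2} + O^{2}\right) - 3 = 2 O^{2} - 3 = -3 + 2 O^{2}$)
$c{\left(3 \right)} \left(-12\right) z = \left(-3 + 2 \cdot 3^{2}\right) \left(-12\right) \left(-70\right) = \left(-3 + 2 \cdot 9\right) \left(-12\right) \left(-70\right) = \left(-3 + 18\right) \left(-12\right) \left(-70\right) = 15 \left(-12\right) \left(-70\right) = \left(-180\right) \left(-70\right) = 12600$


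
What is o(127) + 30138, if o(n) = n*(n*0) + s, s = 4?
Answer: 30142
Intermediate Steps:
o(n) = 4 (o(n) = n*(n*0) + 4 = n*0 + 4 = 0 + 4 = 4)
o(127) + 30138 = 4 + 30138 = 30142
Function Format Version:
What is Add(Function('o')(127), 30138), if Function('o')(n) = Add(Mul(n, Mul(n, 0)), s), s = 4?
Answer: 30142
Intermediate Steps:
Function('o')(n) = 4 (Function('o')(n) = Add(Mul(n, Mul(n, 0)), 4) = Add(Mul(n, 0), 4) = Add(0, 4) = 4)
Add(Function('o')(127), 30138) = Add(4, 30138) = 30142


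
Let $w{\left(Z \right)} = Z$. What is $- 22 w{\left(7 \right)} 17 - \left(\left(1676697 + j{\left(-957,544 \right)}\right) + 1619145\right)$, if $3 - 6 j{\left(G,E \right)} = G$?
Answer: $-3298620$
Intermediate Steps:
$j{\left(G,E \right)} = \frac{1}{2} - \frac{G}{6}$
$- 22 w{\left(7 \right)} 17 - \left(\left(1676697 + j{\left(-957,544 \right)}\right) + 1619145\right) = \left(-22\right) 7 \cdot 17 - \left(\left(1676697 + \left(\frac{1}{2} - - \frac{319}{2}\right)\right) + 1619145\right) = \left(-154\right) 17 - \left(\left(1676697 + \left(\frac{1}{2} + \frac{319}{2}\right)\right) + 1619145\right) = -2618 - \left(\left(1676697 + 160\right) + 1619145\right) = -2618 - \left(1676857 + 1619145\right) = -2618 - 3296002 = -3298620$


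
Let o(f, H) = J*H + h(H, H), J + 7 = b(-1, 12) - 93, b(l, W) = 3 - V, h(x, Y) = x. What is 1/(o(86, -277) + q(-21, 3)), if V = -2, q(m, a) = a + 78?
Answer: 1/26119 ≈ 3.8286e-5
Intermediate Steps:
q(m, a) = 78 + a
b(l, W) = 5 (b(l, W) = 3 - 1*(-2) = 3 + 2 = 5)
J = -95 (J = -7 + (5 - 93) = -7 - 88 = -95)
o(f, H) = -94*H (o(f, H) = -95*H + H = -94*H)
1/(o(86, -277) + q(-21, 3)) = 1/(-94*(-277) + (78 + 3)) = 1/(26038 + 81) = 1/26119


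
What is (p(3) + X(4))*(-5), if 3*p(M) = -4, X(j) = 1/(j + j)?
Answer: 145/24 ≈ 6.0417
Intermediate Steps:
X(j) = 1/(2*j)
p(M) = -4/3 (p(M) = (⅓)*(-4) = -4/3)
(p(3) + X(4))*(-5) = (-4/3 + (½)/4)*(-5) = (-4/3 + (½)*(¼))*(-5) = (-4/3 + ⅛)*(-5) = -29/24*(-5) = 145/24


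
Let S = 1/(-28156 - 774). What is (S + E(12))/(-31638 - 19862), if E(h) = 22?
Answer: -636459/1489895000 ≈ -0.00042718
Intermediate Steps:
S = -1/28930 (S = 1/(-28930) = -1/28930 ≈ -3.4566e-5)
(S + E(12))/(-31638 - 19862) = (-1/28930 + 22)/(-31638 - 19862) = (636459/28930)/(-51500) = (636459/28930)*(-1/51500) = -636459/1489895000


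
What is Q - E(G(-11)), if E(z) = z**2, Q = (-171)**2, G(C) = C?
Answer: 29120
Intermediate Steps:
Q = 29241
Q - E(G(-11)) = 29241 - 1*(-11)**2 = 29241 - 1*121 = 29241 - 121 = 29120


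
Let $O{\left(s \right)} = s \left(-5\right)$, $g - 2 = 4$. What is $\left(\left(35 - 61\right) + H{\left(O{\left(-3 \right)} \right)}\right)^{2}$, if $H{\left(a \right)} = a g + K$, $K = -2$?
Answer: $3844$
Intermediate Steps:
$g = 6$ ($g = 2 + 4 = 6$)
$O{\left(s \right)} = - 5 s$
$H{\left(a \right)} = -2 + 6 a$ ($H{\left(a \right)} = a 6 - 2 = 6 a - 2 = -2 + 6 a$)
$\left(\left(35 - 61\right) + H{\left(O{\left(-3 \right)} \right)}\right)^{2} = \left(\left(35 - 61\right) - \left(2 - 6 \left(\left(-5\right) \left(-3\right)\right)\right)\right)^{2} = \left(-26 + \left(-2 + 6 \cdot 15\right)\right)^{2} = \left(-26 + \left(-2 + 90\right)\right)^{2} = \left(-26 + 88\right)^{2} = 62^{2} = 3844$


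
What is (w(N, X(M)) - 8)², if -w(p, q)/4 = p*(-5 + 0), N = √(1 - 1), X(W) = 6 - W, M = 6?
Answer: 64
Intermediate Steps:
N = 0 (N = √0 = 0)
w(p, q) = 20*p (w(p, q) = -4*p*(-5 + 0) = -4*p*(-5) = -(-20)*p = 20*p)
(w(N, X(M)) - 8)² = (20*0 - 8)² = (0 - 8)² = (-8)² = 64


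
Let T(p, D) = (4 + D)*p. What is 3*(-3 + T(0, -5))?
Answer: -9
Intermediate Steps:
T(p, D) = p*(4 + D)
3*(-3 + T(0, -5)) = 3*(-3 + 0*(4 - 5)) = 3*(-3 + 0*(-1)) = 3*(-3 + 0) = 3*(-3) = -9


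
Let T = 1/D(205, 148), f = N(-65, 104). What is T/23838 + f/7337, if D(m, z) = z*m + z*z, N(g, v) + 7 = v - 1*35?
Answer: 2662563469/315084295416 ≈ 0.0084503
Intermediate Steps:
N(g, v) = -42 + v (N(g, v) = -7 + (v - 1*35) = -7 + (v - 35) = -7 + (-35 + v) = -42 + v)
f = 62 (f = -42 + 104 = 62)
D(m, z) = z**2 + m*z (D(m, z) = m*z + z**2 = z**2 + m*z)
T = 1/52244 (T = 1/(148*(205 + 148)) = 1/(148*353) = 1/52244 ≈ 1.9141e-5)
T/23838 + f/7337 = (1/52244)/23838 + 62/7337 = (1/52244)*(1/23838) + 62*(1/7337) = 1/1245392472 + 62/7337 = 2662563469/315084295416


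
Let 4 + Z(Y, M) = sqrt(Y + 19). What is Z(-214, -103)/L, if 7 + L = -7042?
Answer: 4/7049 - I*sqrt(195)/7049 ≈ 0.00056746 - 0.001981*I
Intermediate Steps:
L = -7049 (L = -7 - 7042 = -7049)
Z(Y, M) = -4 + sqrt(19 + Y) (Z(Y, M) = -4 + sqrt(Y + 19) = -4 + sqrt(19 + Y))
Z(-214, -103)/L = (-4 + sqrt(19 - 214))/(-7049) = (-4 + sqrt(-195))*(-1/7049) = (-4 + I*sqrt(195))*(-1/7049) = 4/7049 - I*sqrt(195)/7049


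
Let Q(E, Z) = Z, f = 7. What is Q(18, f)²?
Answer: 49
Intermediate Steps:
Q(18, f)² = 7² = 49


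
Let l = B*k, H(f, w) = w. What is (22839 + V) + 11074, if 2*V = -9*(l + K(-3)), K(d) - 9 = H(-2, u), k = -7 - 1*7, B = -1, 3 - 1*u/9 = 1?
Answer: 67457/2 ≈ 33729.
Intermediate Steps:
u = 18 (u = 27 - 9*1 = 27 - 9 = 18)
k = -14 (k = -7 - 7 = -14)
K(d) = 27 (K(d) = 9 + 18 = 27)
l = 14 (l = -1*(-14) = 14)
V = -369/2 (V = (-9*(14 + 27))/2 = (-9*41)/2 = (½)*(-369) = -369/2 ≈ -184.50)
(22839 + V) + 11074 = (22839 - 369/2) + 11074 = 45309/2 + 11074 = 67457/2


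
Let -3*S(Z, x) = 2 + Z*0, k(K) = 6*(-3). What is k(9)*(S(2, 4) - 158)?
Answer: 2856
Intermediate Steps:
k(K) = -18
S(Z, x) = -⅔ (S(Z, x) = -(2 + Z*0)/3 = -(2 + 0)/3 = -⅓*2 = -⅔)
k(9)*(S(2, 4) - 158) = -18*(-⅔ - 158) = -18*(-476/3) = 2856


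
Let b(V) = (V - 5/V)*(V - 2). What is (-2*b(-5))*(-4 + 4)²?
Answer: 0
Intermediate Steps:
b(V) = (-2 + V)*(V - 5/V) (b(V) = (V - 5/V)*(-2 + V) = (-2 + V)*(V - 5/V))
(-2*b(-5))*(-4 + 4)² = (-2*(-5 + (-5)² - 2*(-5) + 10/(-5)))*(-4 + 4)² = -2*(-5 + 25 + 10 + 10*(-⅕))*0² = -2*(-5 + 25 + 10 - 2)*0 = -2*28*0 = -56*0 = 0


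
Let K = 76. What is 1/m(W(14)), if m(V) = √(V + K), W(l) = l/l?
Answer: √77/77 ≈ 0.11396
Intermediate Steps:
W(l) = 1
m(V) = √(76 + V) (m(V) = √(V + 76) = √(76 + V))
1/m(W(14)) = 1/(√(76 + 1)) = 1/(√77) = √77/77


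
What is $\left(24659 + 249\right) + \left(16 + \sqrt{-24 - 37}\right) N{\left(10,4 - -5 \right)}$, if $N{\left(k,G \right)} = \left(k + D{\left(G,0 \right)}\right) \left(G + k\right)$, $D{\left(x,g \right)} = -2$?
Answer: $27340 + 152 i \sqrt{61} \approx 27340.0 + 1187.2 i$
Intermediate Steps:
$N{\left(k,G \right)} = \left(-2 + k\right) \left(G + k\right)$ ($N{\left(k,G \right)} = \left(k - 2\right) \left(G + k\right) = \left(-2 + k\right) \left(G + k\right)$)
$\left(24659 + 249\right) + \left(16 + \sqrt{-24 - 37}\right) N{\left(10,4 - -5 \right)} = \left(24659 + 249\right) + \left(16 + \sqrt{-24 - 37}\right) \left(10^{2} - 2 \left(4 - -5\right) - 20 + \left(4 - -5\right) 10\right) = 24908 + \left(16 + \sqrt{-61}\right) \left(100 - 2 \left(4 + 5\right) - 20 + \left(4 + 5\right) 10\right) = 24908 + \left(16 + i \sqrt{61}\right) \left(100 - 18 - 20 + 9 \cdot 10\right) = 24908 + \left(16 + i \sqrt{61}\right) \left(100 - 18 - 20 + 90\right) = 24908 + \left(16 + i \sqrt{61}\right) 152 = 24908 + \left(2432 + 152 i \sqrt{61}\right) = 27340 + 152 i \sqrt{61}$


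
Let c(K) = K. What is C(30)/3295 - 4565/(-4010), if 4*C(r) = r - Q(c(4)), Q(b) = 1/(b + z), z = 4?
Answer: 48229199/42281440 ≈ 1.1407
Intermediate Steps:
Q(b) = 1/(4 + b) (Q(b) = 1/(b + 4) = 1/(4 + b))
C(r) = -1/32 + r/4 (C(r) = (r - 1/(4 + 4))/4 = (r - 1/8)/4 = (r - 1*⅛)/4 = (r - ⅛)/4 = (-⅛ + r)/4 = -1/32 + r/4)
C(30)/3295 - 4565/(-4010) = (-1/32 + (¼)*30)/3295 - 4565/(-4010) = (-1/32 + 15/2)*(1/3295) - 4565*(-1/4010) = (239/32)*(1/3295) + 913/802 = 239/105440 + 913/802 = 48229199/42281440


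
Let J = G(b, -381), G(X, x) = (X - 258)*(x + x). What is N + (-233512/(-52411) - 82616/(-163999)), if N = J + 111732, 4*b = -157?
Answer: 342035795700525/1011217834 ≈ 3.3824e+5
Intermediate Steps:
b = -157/4 (b = (¼)*(-157) = -157/4 ≈ -39.250)
G(X, x) = 2*x*(-258 + X) (G(X, x) = (-258 + X)*(2*x) = 2*x*(-258 + X))
J = 453009/2 (J = 2*(-381)*(-258 - 157/4) = 2*(-381)*(-1189/4) = 453009/2 ≈ 2.2650e+5)
N = 676473/2 (N = 453009/2 + 111732 = 676473/2 ≈ 3.3824e+5)
N + (-233512/(-52411) - 82616/(-163999)) = 676473/2 + (-233512/(-52411) - 82616/(-163999)) = 676473/2 + (-233512*(-1/52411) - 82616*(-1/163999)) = 676473/2 + (13736/3083 + 82616/163999) = 676473/2 + 2507395392/505608917 = 342035795700525/1011217834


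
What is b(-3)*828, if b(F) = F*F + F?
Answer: 4968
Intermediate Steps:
b(F) = F + F² (b(F) = F² + F = F + F²)
b(-3)*828 = -3*(1 - 3)*828 = -3*(-2)*828 = 6*828 = 4968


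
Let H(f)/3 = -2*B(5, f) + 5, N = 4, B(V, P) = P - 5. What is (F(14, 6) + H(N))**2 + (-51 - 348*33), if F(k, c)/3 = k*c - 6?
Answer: 53490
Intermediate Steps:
B(V, P) = -5 + P
F(k, c) = -18 + 3*c*k (F(k, c) = 3*(k*c - 6) = 3*(c*k - 6) = 3*(-6 + c*k) = -18 + 3*c*k)
H(f) = 45 - 6*f (H(f) = 3*(-2*(-5 + f) + 5) = 3*((10 - 2*f) + 5) = 3*(15 - 2*f) = 45 - 6*f)
(F(14, 6) + H(N))**2 + (-51 - 348*33) = ((-18 + 3*6*14) + (45 - 6*4))**2 + (-51 - 348*33) = ((-18 + 252) + (45 - 24))**2 + (-51 - 11484) = (234 + 21)**2 - 11535 = 255**2 - 11535 = 65025 - 11535 = 53490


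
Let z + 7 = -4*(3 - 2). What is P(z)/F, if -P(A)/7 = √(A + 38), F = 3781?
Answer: -21*√3/3781 ≈ -0.0096200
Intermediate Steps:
z = -11 (z = -7 - 4*(3 - 2) = -7 - 4*1 = -7 - 4 = -11)
P(A) = -7*√(38 + A) (P(A) = -7*√(A + 38) = -7*√(38 + A))
P(z)/F = -7*√(38 - 11)/3781 = -21*√3*(1/3781) = -21*√3/3781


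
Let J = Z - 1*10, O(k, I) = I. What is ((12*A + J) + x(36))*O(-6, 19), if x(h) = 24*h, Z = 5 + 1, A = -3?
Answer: 15656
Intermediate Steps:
Z = 6
J = -4 (J = 6 - 1*10 = 6 - 10 = -4)
((12*A + J) + x(36))*O(-6, 19) = ((12*(-3) - 4) + 24*36)*19 = ((-36 - 4) + 864)*19 = (-40 + 864)*19 = 824*19 = 15656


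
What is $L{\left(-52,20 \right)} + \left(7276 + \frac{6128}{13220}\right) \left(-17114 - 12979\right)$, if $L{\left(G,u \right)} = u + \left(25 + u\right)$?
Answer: $- \frac{723697675391}{3305} \approx -2.1897 \cdot 10^{8}$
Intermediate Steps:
$L{\left(G,u \right)} = 25 + 2 u$
$L{\left(-52,20 \right)} + \left(7276 + \frac{6128}{13220}\right) \left(-17114 - 12979\right) = \left(25 + 2 \cdot 20\right) + \left(7276 + \frac{6128}{13220}\right) \left(-17114 - 12979\right) = \left(25 + 40\right) + \left(7276 + 6128 \cdot \frac{1}{13220}\right) \left(-30093\right) = 65 + \left(7276 + \frac{1532}{3305}\right) \left(-30093\right) = 65 + \frac{24048712}{3305} \left(-30093\right) = 65 - \frac{723697890216}{3305} = - \frac{723697675391}{3305}$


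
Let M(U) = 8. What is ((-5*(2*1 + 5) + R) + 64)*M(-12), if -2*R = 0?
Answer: 232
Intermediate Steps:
R = 0 (R = -1/2*0 = 0)
((-5*(2*1 + 5) + R) + 64)*M(-12) = ((-5*(2*1 + 5) + 0) + 64)*8 = ((-5*(2 + 5) + 0) + 64)*8 = ((-5*7 + 0) + 64)*8 = ((-35 + 0) + 64)*8 = (-35 + 64)*8 = 29*8 = 232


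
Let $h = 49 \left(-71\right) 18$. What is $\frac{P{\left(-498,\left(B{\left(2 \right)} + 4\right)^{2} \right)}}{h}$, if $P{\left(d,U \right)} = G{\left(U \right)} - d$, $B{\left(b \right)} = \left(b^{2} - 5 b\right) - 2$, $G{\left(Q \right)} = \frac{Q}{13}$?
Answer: $- \frac{3245}{407043} \approx -0.0079721$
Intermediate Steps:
$G{\left(Q \right)} = \frac{Q}{13}$ ($G{\left(Q \right)} = Q \frac{1}{13} = \frac{Q}{13}$)
$B{\left(b \right)} = -2 + b^{2} - 5 b$
$P{\left(d,U \right)} = - d + \frac{U}{13}$ ($P{\left(d,U \right)} = \frac{U}{13} - d = - d + \frac{U}{13}$)
$h = -62622$ ($h = \left(-3479\right) 18 = -62622$)
$\frac{P{\left(-498,\left(B{\left(2 \right)} + 4\right)^{2} \right)}}{h} = \frac{\left(-1\right) \left(-498\right) + \frac{\left(\left(-2 + 2^{2} - 10\right) + 4\right)^{2}}{13}}{-62622} = \left(498 + \frac{\left(\left(-2 + 4 - 10\right) + 4\right)^{2}}{13}\right) \left(- \frac{1}{62622}\right) = \left(498 + \frac{\left(-8 + 4\right)^{2}}{13}\right) \left(- \frac{1}{62622}\right) = \left(498 + \frac{\left(-4\right)^{2}}{13}\right) \left(- \frac{1}{62622}\right) = \left(498 + \frac{1}{13} \cdot 16\right) \left(- \frac{1}{62622}\right) = \left(498 + \frac{16}{13}\right) \left(- \frac{1}{62622}\right) = \frac{6490}{13} \left(- \frac{1}{62622}\right) = - \frac{3245}{407043}$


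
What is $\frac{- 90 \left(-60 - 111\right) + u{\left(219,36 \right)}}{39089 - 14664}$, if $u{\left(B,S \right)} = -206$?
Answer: $\frac{15184}{24425} \approx 0.62166$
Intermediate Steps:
$\frac{- 90 \left(-60 - 111\right) + u{\left(219,36 \right)}}{39089 - 14664} = \frac{- 90 \left(-60 - 111\right) - 206}{39089 - 14664} = \frac{\left(-90\right) \left(-171\right) - 206}{24425} = \left(15390 - 206\right) \frac{1}{24425} = 15184 \cdot \frac{1}{24425} = \frac{15184}{24425}$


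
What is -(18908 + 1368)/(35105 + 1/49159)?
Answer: -249186971/431431674 ≈ -0.57758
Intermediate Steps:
-(18908 + 1368)/(35105 + 1/49159) = -20276/(35105 + 1/49159) = -20276/1725726696/49159 = -20276*49159/1725726696 = -1*249186971/431431674 = -249186971/431431674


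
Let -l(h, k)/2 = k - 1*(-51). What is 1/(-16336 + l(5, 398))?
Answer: -1/17234 ≈ -5.8025e-5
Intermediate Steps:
l(h, k) = -102 - 2*k (l(h, k) = -2*(k - 1*(-51)) = -2*(k + 51) = -2*(51 + k) = -102 - 2*k)
1/(-16336 + l(5, 398)) = 1/(-16336 + (-102 - 2*398)) = 1/(-16336 + (-102 - 796)) = 1/(-16336 - 898) = 1/(-17234) = -1/17234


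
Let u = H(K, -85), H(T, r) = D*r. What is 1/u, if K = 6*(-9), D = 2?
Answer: -1/170 ≈ -0.0058824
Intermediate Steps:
K = -54
H(T, r) = 2*r
u = -170 (u = 2*(-85) = -170)
1/u = 1/(-170) = -1/170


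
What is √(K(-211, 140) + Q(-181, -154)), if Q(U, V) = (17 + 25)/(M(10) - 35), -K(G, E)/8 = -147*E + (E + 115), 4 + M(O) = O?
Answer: √136745382/29 ≈ 403.24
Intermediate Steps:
M(O) = -4 + O
K(G, E) = -920 + 1168*E (K(G, E) = -8*(-147*E + (E + 115)) = -8*(-147*E + (115 + E)) = -8*(115 - 146*E) = -920 + 1168*E)
Q(U, V) = -42/29 (Q(U, V) = (17 + 25)/((-4 + 10) - 35) = 42/(6 - 35) = 42/(-29) = 42*(-1/29) = -42/29)
√(K(-211, 140) + Q(-181, -154)) = √((-920 + 1168*140) - 42/29) = √((-920 + 163520) - 42/29) = √(162600 - 42/29) = √(4715358/29) = √136745382/29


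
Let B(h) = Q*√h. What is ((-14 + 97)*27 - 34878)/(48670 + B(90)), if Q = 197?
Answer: -158844279/236527609 + 19288467*√10/2365276090 ≈ -0.64578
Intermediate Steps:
B(h) = 197*√h
((-14 + 97)*27 - 34878)/(48670 + B(90)) = ((-14 + 97)*27 - 34878)/(48670 + 197*√90) = (83*27 - 34878)/(48670 + 197*(3*√10)) = (2241 - 34878)/(48670 + 591*√10) = -32637/(48670 + 591*√10)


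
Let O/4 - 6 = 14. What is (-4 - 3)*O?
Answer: -560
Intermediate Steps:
O = 80 (O = 24 + 4*14 = 24 + 56 = 80)
(-4 - 3)*O = (-4 - 3)*80 = -7*80 = -560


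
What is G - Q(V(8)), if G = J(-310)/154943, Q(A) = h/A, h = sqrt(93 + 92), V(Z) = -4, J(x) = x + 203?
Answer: -107/154943 + sqrt(185)/4 ≈ 3.3997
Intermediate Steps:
J(x) = 203 + x
h = sqrt(185) ≈ 13.601
Q(A) = sqrt(185)/A
G = -107/154943 (G = (203 - 310)/154943 = -107*1/154943 = -107/154943 ≈ -0.00069058)
G - Q(V(8)) = -107/154943 - sqrt(185)/(-4) = -107/154943 - sqrt(185)*(-1)/4 = -107/154943 - (-1)*sqrt(185)/4 = -107/154943 + sqrt(185)/4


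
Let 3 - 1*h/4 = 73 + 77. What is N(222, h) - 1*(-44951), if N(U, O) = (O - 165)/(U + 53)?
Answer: 12360772/275 ≈ 44948.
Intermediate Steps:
h = -588 (h = 12 - 4*(73 + 77) = 12 - 4*150 = 12 - 600 = -588)
N(U, O) = (-165 + O)/(53 + U)
N(222, h) - 1*(-44951) = (-165 - 588)/(53 + 222) - 1*(-44951) = -753/275 + 44951 = 12360772/275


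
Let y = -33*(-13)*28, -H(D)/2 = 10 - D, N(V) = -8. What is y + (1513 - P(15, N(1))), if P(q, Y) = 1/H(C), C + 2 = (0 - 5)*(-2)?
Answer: 54101/4 ≈ 13525.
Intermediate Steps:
C = 8 (C = -2 + (0 - 5)*(-2) = -2 - 5*(-2) = -2 + 10 = 8)
H(D) = -20 + 2*D (H(D) = -2*(10 - D) = -20 + 2*D)
y = 12012 (y = 429*28 = 12012)
P(q, Y) = -¼ (P(q, Y) = 1/(-20 + 2*8) = 1/(-20 + 16) = 1/(-4) = -¼)
y + (1513 - P(15, N(1))) = 12012 + (1513 - 1*(-¼)) = 12012 + (1513 + ¼) = 12012 + 6053/4 = 54101/4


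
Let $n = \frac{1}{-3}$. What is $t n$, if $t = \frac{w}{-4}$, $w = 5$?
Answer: $\frac{5}{12} \approx 0.41667$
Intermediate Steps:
$n = - \frac{1}{3} \approx -0.33333$
$t = - \frac{5}{4}$ ($t = \frac{5}{-4} = 5 \left(- \frac{1}{4}\right) = - \frac{5}{4} \approx -1.25$)
$t n = \left(- \frac{5}{4}\right) \left(- \frac{1}{3}\right) = \frac{5}{12}$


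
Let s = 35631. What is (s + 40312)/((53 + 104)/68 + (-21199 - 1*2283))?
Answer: -5164124/1596619 ≈ -3.2344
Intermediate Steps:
(s + 40312)/((53 + 104)/68 + (-21199 - 1*2283)) = (35631 + 40312)/((53 + 104)/68 + (-21199 - 1*2283)) = 75943/((1/68)*157 + (-21199 - 2283)) = 75943/(157/68 - 23482) = 75943/(-1596619/68) = 75943*(-68/1596619) = -5164124/1596619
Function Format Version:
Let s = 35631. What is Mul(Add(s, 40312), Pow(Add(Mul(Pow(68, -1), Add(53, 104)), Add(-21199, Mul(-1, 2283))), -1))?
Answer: Rational(-5164124, 1596619) ≈ -3.2344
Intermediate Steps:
Mul(Add(s, 40312), Pow(Add(Mul(Pow(68, -1), Add(53, 104)), Add(-21199, Mul(-1, 2283))), -1)) = Mul(Add(35631, 40312), Pow(Add(Mul(Pow(68, -1), Add(53, 104)), Add(-21199, Mul(-1, 2283))), -1)) = Mul(75943, Pow(Add(Mul(Rational(1, 68), 157), Add(-21199, -2283)), -1)) = Mul(75943, Pow(Add(Rational(157, 68), -23482), -1)) = Mul(75943, Pow(Rational(-1596619, 68), -1)) = Mul(75943, Rational(-68, 1596619)) = Rational(-5164124, 1596619)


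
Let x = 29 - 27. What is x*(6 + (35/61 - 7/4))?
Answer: 1177/122 ≈ 9.6475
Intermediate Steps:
x = 2
x*(6 + (35/61 - 7/4)) = 2*(6 + (35/61 - 7/4)) = 2*(6 - 287/244) = 2*(1177/244) = 1177/122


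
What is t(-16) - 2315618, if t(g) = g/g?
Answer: -2315617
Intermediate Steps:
t(g) = 1
t(-16) - 2315618 = 1 - 2315618 = -2315617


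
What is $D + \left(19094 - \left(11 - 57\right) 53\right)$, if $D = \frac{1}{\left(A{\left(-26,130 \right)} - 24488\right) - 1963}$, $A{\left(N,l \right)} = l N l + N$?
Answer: $\frac{10031263563}{465877} \approx 21532.0$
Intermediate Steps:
$A{\left(N,l \right)} = N + N l^{2}$ ($A{\left(N,l \right)} = N l l + N = N l^{2} + N = N + N l^{2}$)
$D = - \frac{1}{465877}$ ($D = \frac{1}{\left(- 26 \left(1 + 130^{2}\right) - 24488\right) - 1963} = \frac{1}{\left(- 26 \left(1 + 16900\right) - 24488\right) - 1963} = \frac{1}{\left(\left(-26\right) 16901 - 24488\right) - 1963} = \frac{1}{\left(-439426 - 24488\right) - 1963} = \frac{1}{-463914 - 1963} = \frac{1}{-465877} = - \frac{1}{465877} \approx -2.1465 \cdot 10^{-6}$)
$D + \left(19094 - \left(11 - 57\right) 53\right) = - \frac{1}{465877} + \left(19094 - \left(11 - 57\right) 53\right) = - \frac{1}{465877} + \left(19094 - \left(-46\right) 53\right) = - \frac{1}{465877} + \left(19094 - -2438\right) = - \frac{1}{465877} + \left(19094 + 2438\right) = - \frac{1}{465877} + 21532 = \frac{10031263563}{465877}$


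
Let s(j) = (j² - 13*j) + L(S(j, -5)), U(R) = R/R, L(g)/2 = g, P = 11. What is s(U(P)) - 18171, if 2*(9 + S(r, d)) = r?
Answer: -18200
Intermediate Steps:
S(r, d) = -9 + r/2
L(g) = 2*g
U(R) = 1
s(j) = -18 + j² - 12*j (s(j) = (j² - 13*j) + 2*(-9 + j/2) = (j² - 13*j) + (-18 + j) = -18 + j² - 12*j)
s(U(P)) - 18171 = (-18 + 1² - 12*1) - 18171 = (-18 + 1 - 12) - 18171 = -29 - 18171 = -18200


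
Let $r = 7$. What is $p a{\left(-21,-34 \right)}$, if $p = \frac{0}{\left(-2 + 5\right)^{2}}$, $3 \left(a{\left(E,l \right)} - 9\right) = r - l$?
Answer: $0$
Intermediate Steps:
$a{\left(E,l \right)} = \frac{34}{3} - \frac{l}{3}$ ($a{\left(E,l \right)} = 9 + \frac{7 - l}{3} = 9 - \left(- \frac{7}{3} + \frac{l}{3}\right) = \frac{34}{3} - \frac{l}{3}$)
$p = 0$ ($p = \frac{0}{3^{2}} = \frac{0}{9} = 0 \cdot \frac{1}{9} = 0$)
$p a{\left(-21,-34 \right)} = 0 \left(\frac{34}{3} - - \frac{34}{3}\right) = 0 \left(\frac{34}{3} + \frac{34}{3}\right) = 0 \cdot \frac{68}{3} = 0$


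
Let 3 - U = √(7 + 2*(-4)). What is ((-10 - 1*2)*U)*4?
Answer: -144 + 48*I ≈ -144.0 + 48.0*I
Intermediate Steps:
U = 3 - I (U = 3 - √(7 + 2*(-4)) = 3 - √(7 - 8) = 3 - √(-1) = 3 - I ≈ 3.0 - 1.0*I)
((-10 - 1*2)*U)*4 = ((-10 - 1*2)*(3 - I))*4 = ((-10 - 2)*(3 - I))*4 = -12*(3 - I)*4 = (-36 + 12*I)*4 = -144 + 48*I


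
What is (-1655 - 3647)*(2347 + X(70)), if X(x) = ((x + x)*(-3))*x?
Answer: 143435006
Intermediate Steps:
X(x) = -6*x**2 (X(x) = ((2*x)*(-3))*x = (-6*x)*x = -6*x**2)
(-1655 - 3647)*(2347 + X(70)) = (-1655 - 3647)*(2347 - 6*70**2) = -5302*(2347 - 6*4900) = -5302*(2347 - 29400) = -5302*(-27053) = 143435006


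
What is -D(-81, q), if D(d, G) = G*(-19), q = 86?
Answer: 1634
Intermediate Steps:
D(d, G) = -19*G
-D(-81, q) = -(-19)*86 = -1*(-1634) = 1634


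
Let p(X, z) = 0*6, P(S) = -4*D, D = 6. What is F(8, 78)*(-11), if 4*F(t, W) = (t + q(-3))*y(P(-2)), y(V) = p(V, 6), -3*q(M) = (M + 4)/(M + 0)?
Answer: 0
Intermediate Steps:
q(M) = -(4 + M)/(3*M) (q(M) = -(M + 4)/(3*(M + 0)) = -(4 + M)/(3*M))
P(S) = -24 (P(S) = -4*6 = -24)
p(X, z) = 0
y(V) = 0
F(t, W) = 0 (F(t, W) = ((t + (1/3)*(-4 - 1*(-3))/(-3))*0)/4 = ((t + (1/3)*(-1/3)*(-4 + 3))*0)/4 = ((t + (1/3)*(-1/3)*(-1))*0)/4 = ((t + 1/9)*0)/4 = ((1/9 + t)*0)/4 = (1/4)*0 = 0)
F(8, 78)*(-11) = 0*(-11) = 0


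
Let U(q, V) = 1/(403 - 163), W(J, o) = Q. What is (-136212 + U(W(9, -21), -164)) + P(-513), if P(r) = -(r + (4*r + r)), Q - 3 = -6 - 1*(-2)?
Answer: -31952159/240 ≈ -1.3313e+5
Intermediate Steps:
Q = -1 (Q = 3 + (-6 - 1*(-2)) = 3 + (-6 + 2) = 3 - 4 = -1)
W(J, o) = -1
U(q, V) = 1/240
P(r) = -6*r (P(r) = -(r + 5*r) = -6*r)
(-136212 + U(W(9, -21), -164)) + P(-513) = (-136212 + 1/240) - 6*(-513) = -32690879/240 + 3078 = -31952159/240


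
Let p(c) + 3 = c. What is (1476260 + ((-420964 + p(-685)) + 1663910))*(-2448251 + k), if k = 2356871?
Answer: -248418174840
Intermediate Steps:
p(c) = -3 + c
(1476260 + ((-420964 + p(-685)) + 1663910))*(-2448251 + k) = (1476260 + ((-420964 + (-3 - 685)) + 1663910))*(-2448251 + 2356871) = (1476260 + ((-420964 - 688) + 1663910))*(-91380) = (1476260 + (-421652 + 1663910))*(-91380) = (1476260 + 1242258)*(-91380) = 2718518*(-91380) = -248418174840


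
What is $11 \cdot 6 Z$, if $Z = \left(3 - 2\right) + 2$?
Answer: $198$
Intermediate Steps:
$Z = 3$ ($Z = 1 + 2 = 3$)
$11 \cdot 6 Z = 11 \cdot 6 \cdot 3 = 66 \cdot 3 = 198$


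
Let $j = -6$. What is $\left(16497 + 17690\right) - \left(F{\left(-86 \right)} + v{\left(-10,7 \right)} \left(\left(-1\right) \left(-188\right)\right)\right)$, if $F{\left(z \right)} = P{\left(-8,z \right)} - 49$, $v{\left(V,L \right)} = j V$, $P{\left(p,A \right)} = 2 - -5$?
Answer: $22949$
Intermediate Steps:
$P{\left(p,A \right)} = 7$ ($P{\left(p,A \right)} = 2 + 5 = 7$)
$v{\left(V,L \right)} = - 6 V$
$F{\left(z \right)} = -42$ ($F{\left(z \right)} = 7 - 49 = -42$)
$\left(16497 + 17690\right) - \left(F{\left(-86 \right)} + v{\left(-10,7 \right)} \left(\left(-1\right) \left(-188\right)\right)\right) = \left(16497 + 17690\right) - \left(-42 + \left(-6\right) \left(-10\right) \left(\left(-1\right) \left(-188\right)\right)\right) = 34187 - \left(-42 + 60 \cdot 188\right) = 34187 - \left(-42 + 11280\right) = 34187 - 11238 = 22949$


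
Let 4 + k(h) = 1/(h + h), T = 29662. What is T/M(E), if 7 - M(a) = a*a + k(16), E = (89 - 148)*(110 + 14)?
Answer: -949184/1712763041 ≈ -0.00055418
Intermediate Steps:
k(h) = -4 + 1/(2*h) (k(h) = -4 + 1/(h + h) = -4 + 1/(2*h))
E = -7316 (E = -59*124 = -7316)
M(a) = 351/32 - a**2 (M(a) = 7 - (a*a + (-4 + (1/2)/16)) = 7 - (a**2 + (-4 + (1/2)*(1/16))) = 7 - (a**2 + (-4 + 1/32)) = 7 - (a**2 - 127/32) = 7 - (-127/32 + a**2) = 7 + (127/32 - a**2) = 351/32 - a**2)
T/M(E) = 29662/(351/32 - 1*(-7316)**2) = 29662/(351/32 - 1*53523856) = 29662/(351/32 - 53523856) = 29662/(-1712763041/32) = 29662*(-32/1712763041) = -949184/1712763041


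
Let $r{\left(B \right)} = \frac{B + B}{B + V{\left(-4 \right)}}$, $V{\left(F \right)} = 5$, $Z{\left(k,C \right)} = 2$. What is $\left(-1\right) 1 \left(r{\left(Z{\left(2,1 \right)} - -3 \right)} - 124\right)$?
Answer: $123$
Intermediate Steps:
$r{\left(B \right)} = \frac{2 B}{5 + B}$ ($r{\left(B \right)} = \frac{B + B}{B + 5} = \frac{2 B}{5 + B}$)
$\left(-1\right) 1 \left(r{\left(Z{\left(2,1 \right)} - -3 \right)} - 124\right) = \left(-1\right) 1 \left(\frac{2 \left(2 - -3\right)}{5 + \left(2 - -3\right)} - 124\right) = - (\frac{2 \left(2 + 3\right)}{5 + \left(2 + 3\right)} - 124) = - (2 \cdot 5 \frac{1}{5 + 5} - 124) = - (2 \cdot 5 \cdot \frac{1}{10} - 124) = - (1 - 124) = \left(-1\right) \left(-123\right) = 123$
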